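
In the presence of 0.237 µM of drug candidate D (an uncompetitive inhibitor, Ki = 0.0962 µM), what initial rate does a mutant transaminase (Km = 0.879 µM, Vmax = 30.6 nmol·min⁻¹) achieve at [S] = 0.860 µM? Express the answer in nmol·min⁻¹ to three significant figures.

6.82 nmol·min⁻¹

With α = 1 + [I]/Ki = 1 + 0.237/0.0962 = 3.464, the uncompetitive rate law is v = (Vmax/α)·[S] / (Km/α + [S]).
v = (30.6/3.464)×0.860 / (0.879/3.464 + 0.860) = 7.598/1.114 = 6.82 nmol·min⁻¹.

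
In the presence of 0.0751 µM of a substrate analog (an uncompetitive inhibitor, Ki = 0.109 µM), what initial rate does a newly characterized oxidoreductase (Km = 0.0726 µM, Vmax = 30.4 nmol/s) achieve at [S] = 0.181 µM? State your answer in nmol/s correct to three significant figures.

14.5 nmol/s

With α = 1 + [I]/Ki = 1 + 0.0751/0.109 = 1.689, the uncompetitive rate law is v = (Vmax/α)·[S] / (Km/α + [S]).
v = (30.4/1.689)×0.181 / (0.0726/1.689 + 0.181) = 3.258/0.2240 = 14.5 nmol/s.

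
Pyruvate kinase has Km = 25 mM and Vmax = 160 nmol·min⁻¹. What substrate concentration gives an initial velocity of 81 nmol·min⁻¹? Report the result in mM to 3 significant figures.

25.6 mM

Rearranging v = Vmax[S]/(Km+[S]) gives [S] = Km·v/(Vmax − v).
[S] = 25 × 81 / (160 − 81) = 2025/79.00 = 25.6 mM.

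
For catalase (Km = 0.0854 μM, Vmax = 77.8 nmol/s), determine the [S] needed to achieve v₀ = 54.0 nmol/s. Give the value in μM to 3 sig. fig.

0.194 μM

The required fractional saturation is v/Vmax = 54.0/77.8 = 0.6941.
Then [S]/(Km+[S]) = 0.6941 ⇒ [S] = 0.0854 × 0.6941/(1 − 0.6941) = 0.194 μM.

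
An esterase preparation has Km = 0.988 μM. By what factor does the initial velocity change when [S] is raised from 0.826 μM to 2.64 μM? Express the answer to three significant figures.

Since Vmax cancels, v₂/v₁ = [S]₂(Km+[S]₁) / [S]₁(Km+[S]₂).
= 2.64×(0.988+0.826) / (0.826×(0.988+2.64)) = 4.789/2.997 = 1.60.

1.60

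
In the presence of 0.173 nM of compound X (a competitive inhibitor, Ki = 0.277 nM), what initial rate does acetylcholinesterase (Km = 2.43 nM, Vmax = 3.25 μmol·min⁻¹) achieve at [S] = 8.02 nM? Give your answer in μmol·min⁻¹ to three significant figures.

With α = 1 + [I]/Ki = 1 + 0.173/0.277 = 1.625, the competitive rate law is v = Vmax[S] / (αKm + [S]).
v = 3.25×8.02 / (1.625×2.43 + 8.02) = 26.06/11.97 = 2.18 μmol·min⁻¹.

2.18 μmol·min⁻¹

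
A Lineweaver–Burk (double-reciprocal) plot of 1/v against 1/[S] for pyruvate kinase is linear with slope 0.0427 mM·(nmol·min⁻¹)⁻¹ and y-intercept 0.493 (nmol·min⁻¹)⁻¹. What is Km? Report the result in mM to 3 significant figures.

y-intercept = 1/Vmax ⇒ Vmax = 2.03 nmol·min⁻¹; slope = Km/Vmax ⇒ Km = slope × Vmax.
Km = 0.0427 × 2.03 = 0.0866 mM.

0.0866 mM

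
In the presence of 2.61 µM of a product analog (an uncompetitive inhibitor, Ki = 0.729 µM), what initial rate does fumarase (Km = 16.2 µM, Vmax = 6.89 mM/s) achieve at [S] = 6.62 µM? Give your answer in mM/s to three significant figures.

0.980 mM/s

With α = 1 + [I]/Ki = 1 + 2.61/0.729 = 4.580, the uncompetitive rate law is v = (Vmax/α)·[S] / (Km/α + [S]).
v = (6.89/4.580)×6.62 / (16.2/4.580 + 6.62) = 9.958/10.16 = 0.980 mM/s.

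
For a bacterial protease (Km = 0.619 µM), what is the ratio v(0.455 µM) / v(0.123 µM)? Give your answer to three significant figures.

Since Vmax cancels, v₂/v₁ = [S]₂(Km+[S]₁) / [S]₁(Km+[S]₂).
= 0.455×(0.619+0.123) / (0.123×(0.619+0.455)) = 0.3376/0.1321 = 2.56.

2.56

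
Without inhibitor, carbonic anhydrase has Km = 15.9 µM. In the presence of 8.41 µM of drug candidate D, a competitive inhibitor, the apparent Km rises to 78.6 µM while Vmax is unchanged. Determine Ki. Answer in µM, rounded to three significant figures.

2.13 µM

Competitive: Km,app = α·Km with α = 1 + [I]/Ki.
α = Km,app/Km = 78.6/15.9 = 4.943.
Ki = [I]/(α − 1) = 8.41/3.943 = 2.13 µM.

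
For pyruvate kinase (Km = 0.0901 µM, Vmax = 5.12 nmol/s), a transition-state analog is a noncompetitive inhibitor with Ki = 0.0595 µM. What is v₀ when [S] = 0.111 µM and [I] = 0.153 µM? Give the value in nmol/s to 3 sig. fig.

0.791 nmol/s

With α = 1 + [I]/Ki = 1 + 0.153/0.0595 = 3.571, the noncompetitive rate law is v = (Vmax/α)·[S] / (Km + [S]).
v = (5.12/3.571)×0.111 / (0.0901 + 0.111) = 0.1591/0.2011 = 0.791 nmol/s.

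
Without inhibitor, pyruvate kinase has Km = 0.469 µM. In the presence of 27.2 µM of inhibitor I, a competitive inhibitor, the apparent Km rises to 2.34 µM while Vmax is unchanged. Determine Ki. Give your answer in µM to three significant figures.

Competitive: Km,app = α·Km with α = 1 + [I]/Ki.
α = Km,app/Km = 2.34/0.469 = 4.989.
Since α = 1 + [I]/Ki, [I]/Ki = 4.989 − 1 = 3.989 and Ki = 27.2/3.989 = 6.82 µM.

6.82 µM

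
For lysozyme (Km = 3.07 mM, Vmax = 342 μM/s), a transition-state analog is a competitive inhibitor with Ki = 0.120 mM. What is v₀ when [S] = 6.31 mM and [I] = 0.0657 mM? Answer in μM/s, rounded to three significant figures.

α = 1 + [I]/Ki = 1 + 0.0657/0.120 = 1.547.
For a competitive inhibitor, Vmax is unchanged and the apparent Km becomes α·Km: Km,app = 4.75 mM, Vmax,app = 342 μM/s.
v = Vmax,app·[S]/(Km,app + [S]) = 342 × 6.31/(4.75 + 6.31) = 195 μM/s.

195 μM/s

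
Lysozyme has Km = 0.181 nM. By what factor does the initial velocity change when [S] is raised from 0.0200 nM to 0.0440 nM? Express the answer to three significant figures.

The fractional saturations are [S]/(Km+[S]) = 0.0200/0.2010 = 0.09950 and 0.0440/0.2250 = 0.1956.
v₂/v₁ is just their ratio: 0.1956/0.09950 = 1.97.

1.97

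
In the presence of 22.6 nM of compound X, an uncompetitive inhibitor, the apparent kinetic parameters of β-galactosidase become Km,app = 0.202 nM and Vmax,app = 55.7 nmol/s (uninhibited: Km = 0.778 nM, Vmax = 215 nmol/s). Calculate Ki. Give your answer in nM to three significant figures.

7.90 nM

Uncompetitive: Vmax,app = Vmax/α (and Km,app = Km/α) with α = 1 + [I]/Ki.
α = Vmax/Vmax,app = 215/55.7 = 3.860.
Ki = [I]/(α − 1) = 22.6/2.860 = 7.90 nM.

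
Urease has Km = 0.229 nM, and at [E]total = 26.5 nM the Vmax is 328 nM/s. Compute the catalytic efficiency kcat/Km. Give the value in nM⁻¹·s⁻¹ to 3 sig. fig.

kcat = Vmax/[E]total = 328/26.5 = 12.4 s⁻¹.
kcat/Km = 12.4/0.229 = 54.0 nM⁻¹·s⁻¹.

54.0 nM⁻¹·s⁻¹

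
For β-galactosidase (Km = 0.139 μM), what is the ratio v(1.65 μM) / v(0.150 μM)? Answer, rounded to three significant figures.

Since Vmax cancels, v₂/v₁ = [S]₂(Km+[S]₁) / [S]₁(Km+[S]₂).
= 1.65×(0.139+0.150) / (0.150×(0.139+1.65)) = 0.4769/0.2684 = 1.78.

1.78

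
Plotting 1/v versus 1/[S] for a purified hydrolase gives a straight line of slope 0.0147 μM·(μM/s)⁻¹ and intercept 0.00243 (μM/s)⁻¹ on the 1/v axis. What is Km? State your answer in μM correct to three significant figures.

y-intercept = 1/Vmax ⇒ Vmax = 412 μM/s; slope = Km/Vmax ⇒ Km = slope × Vmax.
Km = 0.0147 × 412 = 6.05 μM.

6.05 μM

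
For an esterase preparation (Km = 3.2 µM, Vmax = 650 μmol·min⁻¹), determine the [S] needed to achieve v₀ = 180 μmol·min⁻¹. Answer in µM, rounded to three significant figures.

1.23 µM

The required fractional saturation is v/Vmax = 180/650 = 0.2769.
Then [S]/(Km+[S]) = 0.2769 ⇒ [S] = 3.2 × 0.2769/(1 − 0.2769) = 1.23 µM.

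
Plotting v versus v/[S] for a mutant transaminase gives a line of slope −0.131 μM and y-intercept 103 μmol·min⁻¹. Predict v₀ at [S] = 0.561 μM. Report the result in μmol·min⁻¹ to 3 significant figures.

In the Eadie–Hofstee form v = Vmax − Km·(v/[S]), the slope is −Km and the intercept is Vmax, so Km = 0.131 μM and Vmax = 103 μmol·min⁻¹.
v = 103 × 0.561/(0.131 + 0.561) = 83.5 μmol·min⁻¹.

83.5 μmol·min⁻¹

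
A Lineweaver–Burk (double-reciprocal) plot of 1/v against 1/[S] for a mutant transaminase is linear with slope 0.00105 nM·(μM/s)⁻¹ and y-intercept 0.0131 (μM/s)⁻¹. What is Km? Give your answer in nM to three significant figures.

0.0802 nM

y-intercept = 1/Vmax ⇒ Vmax = 76.3 μM/s; slope = Km/Vmax ⇒ Km = slope × Vmax.
Km = 0.00105 × 76.3 = 0.0802 nM.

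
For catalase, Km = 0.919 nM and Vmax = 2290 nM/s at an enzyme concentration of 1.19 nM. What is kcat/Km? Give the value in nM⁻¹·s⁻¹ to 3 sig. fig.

kcat = Vmax/[E]total = 2290/1.19 = 1920 s⁻¹.
kcat/Km = 1920/0.919 = 2090 nM⁻¹·s⁻¹.

2090 nM⁻¹·s⁻¹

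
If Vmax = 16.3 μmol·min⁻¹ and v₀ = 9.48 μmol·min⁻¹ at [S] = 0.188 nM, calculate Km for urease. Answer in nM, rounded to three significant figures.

0.135 nM

v/Vmax = 9.48/16.3 = 0.5816 = [S]/(Km+[S]).
So Km + [S] = [S]/0.5816 = 0.3232 nM, giving Km = 0.3232 − 0.188 = 0.135 nM.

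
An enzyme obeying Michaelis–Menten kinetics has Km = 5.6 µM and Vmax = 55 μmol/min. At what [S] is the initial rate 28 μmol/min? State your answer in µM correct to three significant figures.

5.81 µM

Rearranging v = Vmax[S]/(Km+[S]) gives [S] = Km·v/(Vmax − v).
[S] = 5.6 × 28 / (55 − 28) = 156.8/27.00 = 5.81 µM.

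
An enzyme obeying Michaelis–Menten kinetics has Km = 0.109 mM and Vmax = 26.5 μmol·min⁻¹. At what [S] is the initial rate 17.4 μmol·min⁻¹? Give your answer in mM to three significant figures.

0.208 mM

The required fractional saturation is v/Vmax = 17.4/26.5 = 0.6566.
Then [S]/(Km+[S]) = 0.6566 ⇒ [S] = 0.109 × 0.6566/(1 − 0.6566) = 0.208 mM.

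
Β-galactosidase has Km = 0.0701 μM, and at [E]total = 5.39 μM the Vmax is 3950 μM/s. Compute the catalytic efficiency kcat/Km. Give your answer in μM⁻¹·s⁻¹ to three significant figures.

kcat = Vmax/[E]total = 3950/5.39 = 733 s⁻¹.
kcat/Km = 733/0.0701 = 10500 μM⁻¹·s⁻¹.

10500 μM⁻¹·s⁻¹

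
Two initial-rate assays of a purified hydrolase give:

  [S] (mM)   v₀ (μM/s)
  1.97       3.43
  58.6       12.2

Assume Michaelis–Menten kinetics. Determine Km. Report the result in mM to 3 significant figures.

From v = Vmax[S]/(Km+[S]), each point gives Vmax = v(Km+[S])/[S].
Equating: 3.43(Km+1.97)/1.97 = 12.2(Km+58.6)/58.6.
1.741·Km + 3.43 = 0.2082·Km + 12.2, so (1.741 − 0.2082)·Km = 12.2 − 3.43.
Km = 8.770/1.533 = 5.72 mM; then Vmax = 3.43(5.72+1.97)/1.97 = 13.4 μM/s.

5.72 mM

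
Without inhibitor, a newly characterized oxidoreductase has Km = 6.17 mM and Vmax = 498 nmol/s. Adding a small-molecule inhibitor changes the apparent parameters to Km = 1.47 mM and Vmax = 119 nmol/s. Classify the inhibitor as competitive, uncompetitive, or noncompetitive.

Both Km and Vmax decrease by the same factor (~4.19-fold) — characteristic of uncompetitive inhibition.

uncompetitive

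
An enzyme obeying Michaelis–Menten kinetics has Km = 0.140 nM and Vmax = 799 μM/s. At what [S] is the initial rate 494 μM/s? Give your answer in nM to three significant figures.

Rearranging v = Vmax[S]/(Km+[S]) gives [S] = Km·v/(Vmax − v).
[S] = 0.140 × 494 / (799 − 494) = 69.16/305.0 = 0.227 nM.

0.227 nM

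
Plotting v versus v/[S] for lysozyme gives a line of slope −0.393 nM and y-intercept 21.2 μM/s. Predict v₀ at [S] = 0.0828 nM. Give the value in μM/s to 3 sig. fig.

In the Eadie–Hofstee form v = Vmax − Km·(v/[S]), the slope is −Km and the intercept is Vmax, so Km = 0.393 nM and Vmax = 21.2 μM/s.
v = 21.2 × 0.0828/(0.393 + 0.0828) = 3.69 μM/s.

3.69 μM/s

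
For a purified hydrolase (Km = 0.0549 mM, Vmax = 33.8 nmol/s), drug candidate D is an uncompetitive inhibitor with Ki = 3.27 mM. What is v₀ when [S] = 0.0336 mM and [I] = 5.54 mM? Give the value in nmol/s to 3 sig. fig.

7.81 nmol/s

α = 1 + [I]/Ki = 1 + 5.54/3.27 = 2.694.
For an uncompetitive inhibitor, both parameters are divided by α, giving Vmax/α and Km/α: Km,app = 0.0204 mM, Vmax,app = 12.5 nmol/s.
v = Vmax,app·[S]/(Km,app + [S]) = 12.5 × 0.0336/(0.0204 + 0.0336) = 7.81 nmol/s.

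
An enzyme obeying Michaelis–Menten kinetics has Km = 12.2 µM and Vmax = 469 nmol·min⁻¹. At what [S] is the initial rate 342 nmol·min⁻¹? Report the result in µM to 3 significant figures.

Rearranging v = Vmax[S]/(Km+[S]) gives [S] = Km·v/(Vmax − v).
[S] = 12.2 × 342 / (469 − 342) = 4172/127.0 = 32.9 µM.

32.9 µM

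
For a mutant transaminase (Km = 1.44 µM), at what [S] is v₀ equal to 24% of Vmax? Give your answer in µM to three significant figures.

v/Vmax = [S]/(Km+[S]) = 0.24, so [S] = Km·0.24/(1 − 0.24) = 1.44 × 0.3158.
[S] = 0.455 µM.

0.455 µM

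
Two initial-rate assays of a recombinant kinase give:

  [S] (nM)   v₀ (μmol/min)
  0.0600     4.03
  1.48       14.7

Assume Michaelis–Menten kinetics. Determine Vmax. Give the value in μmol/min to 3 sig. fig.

16.6 μmol/min

In reciprocal form, 1/v = (Km/Vmax)·(1/[S]) + 1/Vmax. The two points give (1/[S], 1/v) = (16.67, 0.2481) and (0.6757, 0.06803).
Slope = (0.2481 − 0.06803)/(16.67 − 0.6757) = 0.01126; intercept = 0.2481 − 0.01126×16.67 = 0.06042.
Vmax = 1/intercept = 16.6 μmol/min; Km = slope × Vmax = 0.01126 × 16.6 = 0.186 nM.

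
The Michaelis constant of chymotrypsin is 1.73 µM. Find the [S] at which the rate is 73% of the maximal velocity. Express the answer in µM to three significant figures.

v/Vmax = [S]/(Km+[S]) = 0.73, so [S] = Km·0.73/(1 − 0.73) = 1.73 × 2.704.
[S] = 4.68 µM.

4.68 µM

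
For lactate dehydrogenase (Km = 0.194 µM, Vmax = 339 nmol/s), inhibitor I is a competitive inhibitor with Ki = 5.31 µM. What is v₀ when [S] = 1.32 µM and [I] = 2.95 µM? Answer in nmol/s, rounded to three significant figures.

276 nmol/s

α = 1 + [I]/Ki = 1 + 2.95/5.31 = 1.556.
For a competitive inhibitor, Vmax is unchanged and the apparent Km becomes α·Km: Km,app = 0.302 µM, Vmax,app = 339 nmol/s.
v = Vmax,app·[S]/(Km,app + [S]) = 339 × 1.32/(0.302 + 1.32) = 276 nmol/s.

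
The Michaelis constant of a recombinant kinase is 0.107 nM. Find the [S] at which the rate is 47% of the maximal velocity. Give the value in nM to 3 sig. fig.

0.0949 nM

v/Vmax = [S]/(Km+[S]) = 0.47, so [S] = Km·0.47/(1 − 0.47) = 0.107 × 0.8868.
[S] = 0.0949 nM.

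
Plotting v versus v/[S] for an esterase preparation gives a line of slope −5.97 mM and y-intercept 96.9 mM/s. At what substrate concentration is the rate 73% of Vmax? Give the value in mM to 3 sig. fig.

16.1 mM

The Eadie–Hofstee slope gives Km = 5.97 mM (slope = −Km).
v/Vmax = [S]/(Km+[S]) = 0.73 ⇒ [S] = Km·0.73/(1−0.73) = 5.97 × 2.704 = 16.1 mM.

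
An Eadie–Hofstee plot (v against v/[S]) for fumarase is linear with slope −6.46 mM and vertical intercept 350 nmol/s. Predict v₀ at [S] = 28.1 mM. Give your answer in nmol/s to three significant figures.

285 nmol/s

In the Eadie–Hofstee form v = Vmax − Km·(v/[S]), the slope is −Km and the intercept is Vmax, so Km = 6.46 mM and Vmax = 350 nmol/s.
v = 350 × 28.1/(6.46 + 28.1) = 285 nmol/s.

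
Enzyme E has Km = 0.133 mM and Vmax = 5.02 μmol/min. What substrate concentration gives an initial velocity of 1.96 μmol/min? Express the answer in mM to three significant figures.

0.0852 mM

Rearranging v = Vmax[S]/(Km+[S]) gives [S] = Km·v/(Vmax − v).
[S] = 0.133 × 1.96 / (5.02 − 1.96) = 0.2607/3.060 = 0.0852 mM.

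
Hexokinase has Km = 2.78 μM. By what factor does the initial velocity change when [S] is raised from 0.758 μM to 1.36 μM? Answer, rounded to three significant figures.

The fractional saturations are [S]/(Km+[S]) = 0.758/3.538 = 0.2142 and 1.36/4.140 = 0.3285.
v₂/v₁ is just their ratio: 0.3285/0.2142 = 1.53.

1.53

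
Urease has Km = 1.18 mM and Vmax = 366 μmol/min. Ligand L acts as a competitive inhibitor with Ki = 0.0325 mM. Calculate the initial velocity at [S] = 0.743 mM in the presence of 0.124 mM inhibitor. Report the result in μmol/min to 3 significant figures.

42.3 μmol/min

α = 1 + [I]/Ki = 1 + 0.124/0.0325 = 4.815.
For a competitive inhibitor, Vmax is unchanged and the apparent Km becomes α·Km: Km,app = 5.68 mM, Vmax,app = 366 μmol/min.
v = Vmax,app·[S]/(Km,app + [S]) = 366 × 0.743/(5.68 + 0.743) = 42.3 μmol/min.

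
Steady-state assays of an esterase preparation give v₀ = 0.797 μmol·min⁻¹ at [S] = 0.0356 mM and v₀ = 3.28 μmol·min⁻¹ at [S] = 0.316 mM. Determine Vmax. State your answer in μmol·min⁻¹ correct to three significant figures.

In reciprocal form, 1/v = (Km/Vmax)·(1/[S]) + 1/Vmax. The two points give (1/[S], 1/v) = (28.09, 1.255) and (3.165, 0.3049).
Slope = (1.255 − 0.3049)/(28.09 − 3.165) = 0.03811; intercept = 1.255 − 0.03811×28.09 = 0.1843.
Vmax = 1/intercept = 5.43 μmol·min⁻¹; Km = slope × Vmax = 0.03811 × 5.43 = 0.207 mM.

5.43 μmol·min⁻¹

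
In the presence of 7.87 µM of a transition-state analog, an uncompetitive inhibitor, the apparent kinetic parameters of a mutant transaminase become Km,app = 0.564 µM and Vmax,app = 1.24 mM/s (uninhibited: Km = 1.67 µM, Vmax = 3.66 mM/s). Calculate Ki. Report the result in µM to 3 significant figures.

4.03 µM

Uncompetitive: Vmax,app = Vmax/α (and Km,app = Km/α) with α = 1 + [I]/Ki.
α = Vmax/Vmax,app = 3.66/1.24 = 2.952.
Since α = 1 + [I]/Ki, [I]/Ki = 2.952 − 1 = 1.952 and Ki = 7.87/1.952 = 4.03 µM.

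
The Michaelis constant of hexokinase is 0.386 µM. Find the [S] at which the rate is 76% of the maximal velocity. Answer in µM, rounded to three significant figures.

1.22 µM

v/Vmax = [S]/(Km+[S]) = 0.76, so [S] = Km·0.76/(1 − 0.76) = 0.386 × 3.167.
[S] = 1.22 µM.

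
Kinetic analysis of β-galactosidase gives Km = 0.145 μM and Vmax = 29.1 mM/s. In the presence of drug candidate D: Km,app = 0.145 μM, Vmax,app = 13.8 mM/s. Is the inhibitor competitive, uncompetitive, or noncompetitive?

Vmax decreases (29.1 → 13.8 mM/s) while Km is unchanged — pure noncompetitive inhibition.

noncompetitive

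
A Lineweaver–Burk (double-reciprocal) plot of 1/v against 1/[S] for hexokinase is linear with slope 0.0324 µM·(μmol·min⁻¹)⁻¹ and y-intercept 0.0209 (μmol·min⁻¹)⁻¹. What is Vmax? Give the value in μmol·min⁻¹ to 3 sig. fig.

47.8 μmol·min⁻¹

The y-intercept of a Lineweaver–Burk plot equals 1/Vmax, so Vmax = 1/0.0209 = 47.8 μmol·min⁻¹.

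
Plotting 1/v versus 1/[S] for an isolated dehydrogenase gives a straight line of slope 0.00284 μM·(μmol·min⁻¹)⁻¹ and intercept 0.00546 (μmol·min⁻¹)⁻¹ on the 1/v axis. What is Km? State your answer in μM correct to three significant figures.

y-intercept = 1/Vmax ⇒ Vmax = 183 μmol·min⁻¹; slope = Km/Vmax ⇒ Km = slope × Vmax.
Km = 0.00284 × 183 = 0.520 μM.

0.520 μM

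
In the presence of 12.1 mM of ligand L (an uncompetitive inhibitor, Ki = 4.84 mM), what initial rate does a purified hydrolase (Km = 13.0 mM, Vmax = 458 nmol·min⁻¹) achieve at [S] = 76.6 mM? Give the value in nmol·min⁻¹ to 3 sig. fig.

125 nmol·min⁻¹

α = 1 + [I]/Ki = 1 + 12.1/4.84 = 3.500.
For an uncompetitive inhibitor, both parameters are divided by α, giving Vmax/α and Km/α: Km,app = 3.71 mM, Vmax,app = 131 nmol·min⁻¹.
v = Vmax,app·[S]/(Km,app + [S]) = 131 × 76.6/(3.71 + 76.6) = 125 nmol·min⁻¹.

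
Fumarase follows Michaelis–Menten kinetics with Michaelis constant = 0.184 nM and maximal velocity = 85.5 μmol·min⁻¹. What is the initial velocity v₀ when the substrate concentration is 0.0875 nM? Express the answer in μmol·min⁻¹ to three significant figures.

27.6 μmol·min⁻¹

[S]/(Km+[S]) = 0.0875/0.2715 = 0.3223, the fractional saturation.
v = 0.3223 × Vmax = 0.3223 × 85.5 = 27.6 μmol·min⁻¹.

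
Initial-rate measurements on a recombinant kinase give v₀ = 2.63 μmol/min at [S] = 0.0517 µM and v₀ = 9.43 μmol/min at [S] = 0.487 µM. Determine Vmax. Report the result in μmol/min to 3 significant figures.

In reciprocal form, 1/v = (Km/Vmax)·(1/[S]) + 1/Vmax. The two points give (1/[S], 1/v) = (19.34, 0.3802) and (2.053, 0.1060).
Slope = (0.3802 − 0.1060)/(19.34 − 2.053) = 0.01586; intercept = 0.3802 − 0.01586×19.34 = 0.07348.
Vmax = 1/intercept = 13.6 μmol/min; Km = slope × Vmax = 0.01586 × 13.6 = 0.216 µM.

13.6 μmol/min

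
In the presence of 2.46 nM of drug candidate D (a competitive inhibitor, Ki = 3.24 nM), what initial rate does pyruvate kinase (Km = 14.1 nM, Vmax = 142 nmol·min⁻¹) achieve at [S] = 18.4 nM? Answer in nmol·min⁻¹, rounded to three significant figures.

α = 1 + [I]/Ki = 1 + 2.46/3.24 = 1.759.
For a competitive inhibitor, Vmax is unchanged and the apparent Km becomes α·Km: Km,app = 24.8 nM, Vmax,app = 142 nmol·min⁻¹.
v = Vmax,app·[S]/(Km,app + [S]) = 142 × 18.4/(24.8 + 18.4) = 60.5 nmol·min⁻¹.

60.5 nmol·min⁻¹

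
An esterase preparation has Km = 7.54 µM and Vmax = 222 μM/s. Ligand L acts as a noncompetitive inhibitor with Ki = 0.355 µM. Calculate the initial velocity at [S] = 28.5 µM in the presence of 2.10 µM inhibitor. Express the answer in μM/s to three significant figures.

With α = 1 + [I]/Ki = 1 + 2.10/0.355 = 6.915, the noncompetitive rate law is v = (Vmax/α)·[S] / (Km + [S]).
v = (222/6.915)×28.5 / (7.54 + 28.5) = 914.9/36.04 = 25.4 μM/s.

25.4 μM/s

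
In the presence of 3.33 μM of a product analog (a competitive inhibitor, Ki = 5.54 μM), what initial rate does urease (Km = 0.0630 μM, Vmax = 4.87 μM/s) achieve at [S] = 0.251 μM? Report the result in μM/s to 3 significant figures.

3.47 μM/s

With α = 1 + [I]/Ki = 1 + 3.33/5.54 = 1.601, the competitive rate law is v = Vmax[S] / (αKm + [S]).
v = 4.87×0.251 / (1.601×0.0630 + 0.251) = 1.222/0.3519 = 3.47 μM/s.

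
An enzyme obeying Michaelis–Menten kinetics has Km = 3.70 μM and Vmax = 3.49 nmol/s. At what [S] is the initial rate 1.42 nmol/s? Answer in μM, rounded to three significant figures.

The required fractional saturation is v/Vmax = 1.42/3.49 = 0.4069.
Then [S]/(Km+[S]) = 0.4069 ⇒ [S] = 3.70 × 0.4069/(1 − 0.4069) = 2.54 μM.

2.54 μM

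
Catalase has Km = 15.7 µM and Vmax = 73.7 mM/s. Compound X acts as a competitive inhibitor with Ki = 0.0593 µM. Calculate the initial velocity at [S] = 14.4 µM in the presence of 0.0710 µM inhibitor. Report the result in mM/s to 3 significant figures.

21.7 mM/s

α = 1 + [I]/Ki = 1 + 0.0710/0.0593 = 2.197.
For a competitive inhibitor, Vmax is unchanged and the apparent Km becomes α·Km: Km,app = 34.5 µM, Vmax,app = 73.7 mM/s.
v = Vmax,app·[S]/(Km,app + [S]) = 73.7 × 14.4/(34.5 + 14.4) = 21.7 mM/s.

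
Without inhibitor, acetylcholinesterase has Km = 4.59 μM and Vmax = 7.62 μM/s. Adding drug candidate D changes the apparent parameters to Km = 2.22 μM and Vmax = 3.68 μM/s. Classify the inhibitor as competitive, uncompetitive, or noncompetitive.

uncompetitive

Both Km and Vmax decrease by the same factor (~2.07-fold) — characteristic of uncompetitive inhibition.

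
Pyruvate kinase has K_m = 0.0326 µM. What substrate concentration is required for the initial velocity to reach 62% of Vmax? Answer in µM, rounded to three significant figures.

0.0532 µM

v/Vmax = [S]/(Km+[S]) = 0.62, so [S] = Km·0.62/(1 − 0.62) = 0.0326 × 1.632.
[S] = 0.0532 µM.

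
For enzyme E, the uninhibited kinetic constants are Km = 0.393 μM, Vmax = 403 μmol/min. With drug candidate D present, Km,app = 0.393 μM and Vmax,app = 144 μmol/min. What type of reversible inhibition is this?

noncompetitive

Vmax decreases (403 → 144 μmol/min) while Km is unchanged — pure noncompetitive inhibition.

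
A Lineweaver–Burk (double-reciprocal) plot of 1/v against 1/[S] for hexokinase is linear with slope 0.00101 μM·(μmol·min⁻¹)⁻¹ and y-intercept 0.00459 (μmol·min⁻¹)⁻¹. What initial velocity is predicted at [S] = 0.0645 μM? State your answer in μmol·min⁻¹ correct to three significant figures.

The y-intercept is 1/Vmax, so Vmax = 1/0.00459 = 218 μmol·min⁻¹.
The slope is Km/Vmax, so Km = 0.00101 × 218 = 0.220 μM.
Then v = 218 × 0.0645/(0.220 + 0.0645) = 49.4 μmol·min⁻¹.

49.4 μmol·min⁻¹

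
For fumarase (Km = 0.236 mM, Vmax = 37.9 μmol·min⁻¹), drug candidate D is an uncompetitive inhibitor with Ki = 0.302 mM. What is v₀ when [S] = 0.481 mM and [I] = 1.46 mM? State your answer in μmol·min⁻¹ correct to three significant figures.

5.99 μmol·min⁻¹

α = 1 + [I]/Ki = 1 + 1.46/0.302 = 5.834.
For an uncompetitive inhibitor, both parameters are divided by α, giving Vmax/α and Km/α: Km,app = 0.0404 mM, Vmax,app = 6.50 μmol·min⁻¹.
v = Vmax,app·[S]/(Km,app + [S]) = 6.50 × 0.481/(0.0404 + 0.481) = 5.99 μmol·min⁻¹.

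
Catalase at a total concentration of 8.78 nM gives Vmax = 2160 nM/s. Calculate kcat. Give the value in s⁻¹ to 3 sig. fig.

246 s⁻¹

kcat = Vmax/[E]total = 2160 nM/s / 8.78 nM = 246 s⁻¹.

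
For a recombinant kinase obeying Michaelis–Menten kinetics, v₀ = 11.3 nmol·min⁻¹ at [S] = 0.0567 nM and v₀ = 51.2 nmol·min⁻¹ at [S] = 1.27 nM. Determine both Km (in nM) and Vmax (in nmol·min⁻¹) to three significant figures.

Km = 0.251 nM; Vmax = 61.3 nmol·min⁻¹

From v = Vmax[S]/(Km+[S]), each point gives Vmax = v(Km+[S])/[S].
Equating: 11.3(Km+0.0567)/0.0567 = 51.2(Km+1.27)/1.27.
199.3·Km + 11.3 = 40.31·Km + 51.2, so (199.3 − 40.31)·Km = 51.2 − 11.3.
Km = 39.90/159.0 = 0.251 nM; then Vmax = 11.3(0.251+0.0567)/0.0567 = 61.3 nmol·min⁻¹.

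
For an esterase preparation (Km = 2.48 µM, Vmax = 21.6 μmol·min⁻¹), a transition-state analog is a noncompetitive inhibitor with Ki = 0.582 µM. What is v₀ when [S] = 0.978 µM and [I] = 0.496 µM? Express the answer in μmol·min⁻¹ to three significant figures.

3.30 μmol·min⁻¹

α = 1 + [I]/Ki = 1 + 0.496/0.582 = 1.852.
For a noncompetitive inhibitor, Vmax is reduced to Vmax/α while Km is unchanged: Km,app = 2.48 µM, Vmax,app = 11.7 μmol·min⁻¹.
v = Vmax,app·[S]/(Km,app + [S]) = 11.7 × 0.978/(2.48 + 0.978) = 3.30 μmol·min⁻¹.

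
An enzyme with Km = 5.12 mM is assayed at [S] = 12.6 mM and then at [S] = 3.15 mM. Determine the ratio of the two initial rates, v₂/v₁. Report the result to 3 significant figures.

0.536

Since Vmax cancels, v₂/v₁ = [S]₂(Km+[S]₁) / [S]₁(Km+[S]₂).
= 3.15×(5.12+12.6) / (12.6×(5.12+3.15)) = 55.82/104.2 = 0.536.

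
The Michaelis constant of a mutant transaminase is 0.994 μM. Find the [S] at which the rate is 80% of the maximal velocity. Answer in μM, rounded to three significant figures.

3.98 μM

v/Vmax = [S]/(Km+[S]) = 0.8, so [S] = Km·0.8/(1 − 0.8) = 0.994 × 4.000.
[S] = 3.98 μM.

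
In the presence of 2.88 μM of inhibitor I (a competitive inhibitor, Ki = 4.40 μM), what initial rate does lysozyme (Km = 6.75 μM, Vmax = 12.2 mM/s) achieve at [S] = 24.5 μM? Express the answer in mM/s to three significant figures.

With α = 1 + [I]/Ki = 1 + 2.88/4.40 = 1.655, the competitive rate law is v = Vmax[S] / (αKm + [S]).
v = 12.2×24.5 / (1.655×6.75 + 24.5) = 298.9/35.67 = 8.38 mM/s.

8.38 mM/s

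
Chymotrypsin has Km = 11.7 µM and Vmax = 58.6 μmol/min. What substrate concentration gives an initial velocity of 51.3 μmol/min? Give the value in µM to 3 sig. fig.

82.2 µM

The required fractional saturation is v/Vmax = 51.3/58.6 = 0.8754.
Then [S]/(Km+[S]) = 0.8754 ⇒ [S] = 11.7 × 0.8754/(1 − 0.8754) = 82.2 µM.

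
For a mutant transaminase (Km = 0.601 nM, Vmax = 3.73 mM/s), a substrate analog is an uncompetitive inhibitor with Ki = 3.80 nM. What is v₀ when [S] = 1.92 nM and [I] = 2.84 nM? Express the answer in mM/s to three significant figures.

α = 1 + [I]/Ki = 1 + 2.84/3.80 = 1.747.
For an uncompetitive inhibitor, both parameters are divided by α, giving Vmax/α and Km/α: Km,app = 0.344 nM, Vmax,app = 2.13 mM/s.
v = Vmax,app·[S]/(Km,app + [S]) = 2.13 × 1.92/(0.344 + 1.92) = 1.81 mM/s.

1.81 mM/s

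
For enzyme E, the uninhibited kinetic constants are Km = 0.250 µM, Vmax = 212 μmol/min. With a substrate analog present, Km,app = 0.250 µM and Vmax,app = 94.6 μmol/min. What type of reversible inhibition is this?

Vmax decreases (212 → 94.6 μmol/min) while Km is unchanged — pure noncompetitive inhibition.

noncompetitive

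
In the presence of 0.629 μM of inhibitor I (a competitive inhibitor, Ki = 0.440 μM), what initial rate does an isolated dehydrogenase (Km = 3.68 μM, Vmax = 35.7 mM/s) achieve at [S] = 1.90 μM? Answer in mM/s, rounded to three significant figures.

α = 1 + [I]/Ki = 1 + 0.629/0.440 = 2.430.
For a competitive inhibitor, Vmax is unchanged and the apparent Km becomes α·Km: Km,app = 8.94 μM, Vmax,app = 35.7 mM/s.
v = Vmax,app·[S]/(Km,app + [S]) = 35.7 × 1.90/(8.94 + 1.90) = 6.26 mM/s.

6.26 mM/s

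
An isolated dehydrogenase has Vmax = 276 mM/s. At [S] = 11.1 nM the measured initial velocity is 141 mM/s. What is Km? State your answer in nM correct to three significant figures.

10.6 nM

v/Vmax = 141/276 = 0.5109 = [S]/(Km+[S]).
So Km + [S] = [S]/0.5109 = 21.73 nM, giving Km = 21.73 − 11.1 = 10.6 nM.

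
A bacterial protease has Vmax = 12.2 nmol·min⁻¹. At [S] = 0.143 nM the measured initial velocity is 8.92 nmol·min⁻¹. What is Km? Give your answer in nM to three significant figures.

0.0526 nM

From v = Vmax[S]/(Km+[S]), Km = [S](Vmax − v)/v.
Km = 0.143 × (12.2 − 8.92) / 8.92 = 0.4690/8.92 = 0.0526 nM.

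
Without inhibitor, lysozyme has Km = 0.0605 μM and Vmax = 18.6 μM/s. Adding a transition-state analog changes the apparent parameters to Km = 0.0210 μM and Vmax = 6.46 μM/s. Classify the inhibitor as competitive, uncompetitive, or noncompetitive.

uncompetitive

Both Km and Vmax decrease by the same factor (~2.88-fold) — characteristic of uncompetitive inhibition.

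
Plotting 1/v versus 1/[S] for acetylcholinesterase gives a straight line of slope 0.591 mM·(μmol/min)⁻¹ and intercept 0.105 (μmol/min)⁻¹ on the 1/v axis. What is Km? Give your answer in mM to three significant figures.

y-intercept = 1/Vmax ⇒ Vmax = 9.52 μmol/min; slope = Km/Vmax ⇒ Km = slope × Vmax.
Km = 0.591 × 9.52 = 5.63 mM.

5.63 mM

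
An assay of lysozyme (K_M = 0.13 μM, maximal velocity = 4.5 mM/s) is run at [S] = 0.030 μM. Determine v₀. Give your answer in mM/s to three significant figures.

0.844 mM/s

[S]/(Km+[S]) = 0.030/0.1600 = 0.1875, the fractional saturation.
v = 0.1875 × Vmax = 0.1875 × 4.5 = 0.844 mM/s.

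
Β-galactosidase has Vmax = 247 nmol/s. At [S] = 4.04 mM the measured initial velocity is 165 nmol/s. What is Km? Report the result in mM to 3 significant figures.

v/Vmax = 165/247 = 0.6680 = [S]/(Km+[S]).
So Km + [S] = [S]/0.6680 = 6.048 mM, giving Km = 6.048 − 4.04 = 2.01 mM.

2.01 mM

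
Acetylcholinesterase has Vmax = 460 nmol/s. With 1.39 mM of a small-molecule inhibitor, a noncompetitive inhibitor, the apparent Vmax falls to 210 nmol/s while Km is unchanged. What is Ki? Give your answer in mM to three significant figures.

1.17 mM

Noncompetitive: Vmax,app = Vmax/α with α = 1 + [I]/Ki.
α = Vmax/Vmax,app = 460/210 = 2.190.
Since α = 1 + [I]/Ki, [I]/Ki = 2.190 − 1 = 1.190 and Ki = 1.39/1.190 = 1.17 mM.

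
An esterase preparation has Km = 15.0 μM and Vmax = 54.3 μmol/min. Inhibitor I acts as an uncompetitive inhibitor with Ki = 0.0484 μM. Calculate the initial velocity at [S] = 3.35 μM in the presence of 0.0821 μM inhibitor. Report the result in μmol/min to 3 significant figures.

α = 1 + [I]/Ki = 1 + 0.0821/0.0484 = 2.696.
For an uncompetitive inhibitor, both parameters are divided by α, giving Vmax/α and Km/α: Km,app = 5.56 μM, Vmax,app = 20.1 μmol/min.
v = Vmax,app·[S]/(Km,app + [S]) = 20.1 × 3.35/(5.56 + 3.35) = 7.57 μmol/min.

7.57 μmol/min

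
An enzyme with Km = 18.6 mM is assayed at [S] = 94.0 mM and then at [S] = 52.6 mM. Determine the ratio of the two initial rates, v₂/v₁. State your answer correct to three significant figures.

Since Vmax cancels, v₂/v₁ = [S]₂(Km+[S]₁) / [S]₁(Km+[S]₂).
= 52.6×(18.6+94.0) / (94.0×(18.6+52.6)) = 5923/6693 = 0.885.

0.885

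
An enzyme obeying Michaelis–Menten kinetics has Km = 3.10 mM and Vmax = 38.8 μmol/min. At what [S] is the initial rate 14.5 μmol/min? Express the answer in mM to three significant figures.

1.85 mM

The required fractional saturation is v/Vmax = 14.5/38.8 = 0.3737.
Then [S]/(Km+[S]) = 0.3737 ⇒ [S] = 3.10 × 0.3737/(1 − 0.3737) = 1.85 mM.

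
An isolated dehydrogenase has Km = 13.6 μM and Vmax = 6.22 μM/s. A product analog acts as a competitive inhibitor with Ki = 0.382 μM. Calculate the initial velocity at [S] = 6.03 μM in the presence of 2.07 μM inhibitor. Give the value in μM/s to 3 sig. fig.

With α = 1 + [I]/Ki = 1 + 2.07/0.382 = 6.419, the competitive rate law is v = Vmax[S] / (αKm + [S]).
v = 6.22×6.03 / (6.419×13.6 + 6.03) = 37.51/93.33 = 0.402 μM/s.

0.402 μM/s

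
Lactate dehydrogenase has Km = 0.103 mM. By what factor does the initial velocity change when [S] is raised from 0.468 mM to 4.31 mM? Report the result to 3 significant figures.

1.19

The fractional saturations are [S]/(Km+[S]) = 0.468/0.5710 = 0.8196 and 4.31/4.413 = 0.9767.
v₂/v₁ is just their ratio: 0.9767/0.8196 = 1.19.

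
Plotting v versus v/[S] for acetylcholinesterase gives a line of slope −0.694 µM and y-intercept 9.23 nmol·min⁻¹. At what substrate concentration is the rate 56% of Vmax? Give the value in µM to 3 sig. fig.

0.883 µM

The Eadie–Hofstee slope gives Km = 0.694 µM (slope = −Km).
v/Vmax = [S]/(Km+[S]) = 0.56 ⇒ [S] = Km·0.56/(1−0.56) = 0.694 × 1.273 = 0.883 µM.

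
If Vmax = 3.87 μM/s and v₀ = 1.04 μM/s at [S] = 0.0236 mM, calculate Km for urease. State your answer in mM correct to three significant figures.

0.0642 mM

v/Vmax = 1.04/3.87 = 0.2687 = [S]/(Km+[S]).
So Km + [S] = [S]/0.2687 = 0.08782 mM, giving Km = 0.08782 − 0.0236 = 0.0642 mM.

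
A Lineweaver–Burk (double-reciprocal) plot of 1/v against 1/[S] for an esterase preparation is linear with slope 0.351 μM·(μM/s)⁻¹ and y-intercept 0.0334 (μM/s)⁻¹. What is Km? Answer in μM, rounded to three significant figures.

y-intercept = 1/Vmax ⇒ Vmax = 29.9 μM/s; slope = Km/Vmax ⇒ Km = slope × Vmax.
Km = 0.351 × 29.9 = 10.5 μM.

10.5 μM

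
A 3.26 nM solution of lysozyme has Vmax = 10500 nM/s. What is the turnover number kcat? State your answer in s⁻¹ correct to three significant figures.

kcat = Vmax/[E]total = 10500 nM/s / 3.26 nM = 3220 s⁻¹.

3220 s⁻¹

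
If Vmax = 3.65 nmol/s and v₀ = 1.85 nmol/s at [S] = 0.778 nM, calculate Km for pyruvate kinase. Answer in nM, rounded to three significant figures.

0.757 nM

v/Vmax = 1.85/3.65 = 0.5068 = [S]/(Km+[S]).
So Km + [S] = [S]/0.5068 = 1.535 nM, giving Km = 1.535 − 0.778 = 0.757 nM.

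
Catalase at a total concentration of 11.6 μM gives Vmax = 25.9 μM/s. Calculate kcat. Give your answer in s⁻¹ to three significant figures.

2.23 s⁻¹

kcat = Vmax/[E]total = 25.9 μM/s / 11.6 μM = 2.23 s⁻¹.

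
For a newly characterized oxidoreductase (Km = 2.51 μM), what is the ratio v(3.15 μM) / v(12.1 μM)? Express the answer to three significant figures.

0.672

Since Vmax cancels, v₂/v₁ = [S]₂(Km+[S]₁) / [S]₁(Km+[S]₂).
= 3.15×(2.51+12.1) / (12.1×(2.51+3.15)) = 46.02/68.49 = 0.672.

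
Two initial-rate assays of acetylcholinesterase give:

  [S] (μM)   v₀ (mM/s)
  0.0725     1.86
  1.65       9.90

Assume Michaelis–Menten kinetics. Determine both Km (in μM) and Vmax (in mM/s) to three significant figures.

Km = 0.409 μM; Vmax = 12.4 mM/s

In reciprocal form, 1/v = (Km/Vmax)·(1/[S]) + 1/Vmax. The two points give (1/[S], 1/v) = (13.79, 0.5376) and (0.6061, 0.1010).
Slope = (0.5376 − 0.1010)/(13.79 − 0.6061) = 0.03311; intercept = 0.5376 − 0.03311×13.79 = 0.08094.
Vmax = 1/intercept = 12.4 mM/s; Km = slope × Vmax = 0.03311 × 12.4 = 0.409 μM.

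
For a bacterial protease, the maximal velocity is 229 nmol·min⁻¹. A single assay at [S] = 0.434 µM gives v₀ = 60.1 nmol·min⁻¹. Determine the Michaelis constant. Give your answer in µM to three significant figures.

1.22 µM

From v = Vmax[S]/(Km+[S]), Km = [S](Vmax − v)/v.
Km = 0.434 × (229 − 60.1) / 60.1 = 73.30/60.1 = 1.22 µM.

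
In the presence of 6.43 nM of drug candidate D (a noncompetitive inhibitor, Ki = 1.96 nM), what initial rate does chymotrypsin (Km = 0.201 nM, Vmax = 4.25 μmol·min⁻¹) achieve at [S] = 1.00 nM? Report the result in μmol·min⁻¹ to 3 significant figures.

With α = 1 + [I]/Ki = 1 + 6.43/1.96 = 4.281, the noncompetitive rate law is v = (Vmax/α)·[S] / (Km + [S]).
v = (4.25/4.281)×1.00 / (0.201 + 1.00) = 0.9928/1.201 = 0.827 μmol·min⁻¹.

0.827 μmol·min⁻¹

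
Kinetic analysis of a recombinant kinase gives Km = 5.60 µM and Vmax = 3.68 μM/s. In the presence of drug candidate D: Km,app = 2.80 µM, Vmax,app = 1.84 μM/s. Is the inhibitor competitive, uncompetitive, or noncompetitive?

uncompetitive

Both Km and Vmax decrease by the same factor (~2.00-fold) — characteristic of uncompetitive inhibition.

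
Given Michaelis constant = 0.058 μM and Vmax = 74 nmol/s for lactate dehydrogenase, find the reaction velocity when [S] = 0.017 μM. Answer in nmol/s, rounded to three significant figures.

16.8 nmol/s

v = Vmax·[S]/(Km + [S]) = 74 × 0.017 / (0.058 + 0.017)
  = 1.258 / 0.07500 = 16.8 nmol/s.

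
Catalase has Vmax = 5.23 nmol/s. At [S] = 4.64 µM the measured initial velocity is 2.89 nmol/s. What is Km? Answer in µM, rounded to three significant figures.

v/Vmax = 2.89/5.23 = 0.5526 = [S]/(Km+[S]).
So Km + [S] = [S]/0.5526 = 8.397 µM, giving Km = 8.397 − 4.64 = 3.76 µM.

3.76 µM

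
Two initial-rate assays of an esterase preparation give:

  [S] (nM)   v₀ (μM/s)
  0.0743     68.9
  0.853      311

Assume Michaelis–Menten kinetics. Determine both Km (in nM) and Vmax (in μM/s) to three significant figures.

Km = 0.430 nM; Vmax = 468 μM/s

In reciprocal form, 1/v = (Km/Vmax)·(1/[S]) + 1/Vmax. The two points give (1/[S], 1/v) = (13.46, 0.01451) and (1.172, 0.003215).
Slope = (0.01451 − 0.003215)/(13.46 − 1.172) = 0.0009196; intercept = 0.01451 − 0.0009196×13.46 = 0.002137.
Vmax = 1/intercept = 468 μM/s; Km = slope × Vmax = 0.0009196 × 468 = 0.430 nM.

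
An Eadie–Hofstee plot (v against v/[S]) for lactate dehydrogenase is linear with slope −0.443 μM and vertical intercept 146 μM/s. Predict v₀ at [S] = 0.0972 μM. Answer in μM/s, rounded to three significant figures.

26.3 μM/s

In the Eadie–Hofstee form v = Vmax − Km·(v/[S]), the slope is −Km and the intercept is Vmax, so Km = 0.443 μM and Vmax = 146 μM/s.
v = 146 × 0.0972/(0.443 + 0.0972) = 26.3 μM/s.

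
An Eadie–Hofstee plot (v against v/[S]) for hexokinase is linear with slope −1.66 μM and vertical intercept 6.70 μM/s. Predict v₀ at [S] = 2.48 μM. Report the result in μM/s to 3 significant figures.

In the Eadie–Hofstee form v = Vmax − Km·(v/[S]), the slope is −Km and the intercept is Vmax, so Km = 1.66 μM and Vmax = 6.70 μM/s.
v = 6.70 × 2.48/(1.66 + 2.48) = 4.01 μM/s.

4.01 μM/s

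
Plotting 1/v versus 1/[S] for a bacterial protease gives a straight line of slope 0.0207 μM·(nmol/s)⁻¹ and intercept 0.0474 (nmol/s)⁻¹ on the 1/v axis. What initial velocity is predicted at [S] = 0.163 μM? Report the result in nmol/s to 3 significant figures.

5.73 nmol/s

The y-intercept is 1/Vmax, so Vmax = 1/0.0474 = 21.1 nmol/s.
The slope is Km/Vmax, so Km = 0.0207 × 21.1 = 0.437 μM.
Then v = 21.1 × 0.163/(0.437 + 0.163) = 5.73 nmol/s.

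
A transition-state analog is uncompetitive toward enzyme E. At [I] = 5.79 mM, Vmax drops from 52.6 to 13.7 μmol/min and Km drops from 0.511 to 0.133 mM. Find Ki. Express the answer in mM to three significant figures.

2.04 mM

Uncompetitive: Vmax,app = Vmax/α (and Km,app = Km/α) with α = 1 + [I]/Ki.
α = Vmax/Vmax,app = 52.6/13.7 = 3.839.
Since α = 1 + [I]/Ki, [I]/Ki = 3.839 − 1 = 2.839 and Ki = 5.79/2.839 = 2.04 mM.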